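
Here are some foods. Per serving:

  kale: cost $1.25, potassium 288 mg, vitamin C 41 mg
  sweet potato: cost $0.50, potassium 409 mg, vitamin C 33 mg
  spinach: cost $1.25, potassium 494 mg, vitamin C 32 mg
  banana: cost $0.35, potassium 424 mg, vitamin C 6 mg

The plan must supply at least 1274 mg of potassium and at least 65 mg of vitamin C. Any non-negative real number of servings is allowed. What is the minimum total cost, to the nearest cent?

kale only: max(1274/288, 65/41) = 4.424 servings → $5.53.
sweet potato only: max(1274/409, 65/33) = 3.115 servings → $1.56.
spinach only: max(1274/494, 65/32) = 2.579 servings → $3.22.
banana only: max(1274/424, 65/6) = 10.83 servings → $3.79.
kale + sweet potato: intersection lies outside the first quadrant.
kale + spinach: the both-tight solution has a negative serving — not a feasible corner.
kale + banana with both tight: 1.272 servings and 2.141 servings → $2.34.
sweet potato + spinach: intersection lies outside the first quadrant.
sweet potato + banana with both tight: 1.726 servings and 1.34 servings → $1.33.
spinach + banana with both tight: 1.878 servings and 0.8165 servings → $2.63.
The minimum over all feasible corners is $1.33.

$1.33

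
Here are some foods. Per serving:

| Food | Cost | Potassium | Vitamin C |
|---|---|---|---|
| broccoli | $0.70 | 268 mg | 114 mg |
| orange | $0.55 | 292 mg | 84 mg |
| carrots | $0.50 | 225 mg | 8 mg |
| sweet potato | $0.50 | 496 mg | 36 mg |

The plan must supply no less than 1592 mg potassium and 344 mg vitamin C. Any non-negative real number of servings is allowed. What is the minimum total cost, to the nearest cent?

broccoli only: max(1592/268, 344/114) = 5.94 servings → $4.16.
orange only: max(1592/292, 344/84) = 5.452 servings → $3.00.
carrots only: max(1592/225, 344/8) = 43 servings → $21.50.
sweet potato only: max(1592/496, 344/36) = 9.556 servings → $4.78.
broccoli + orange: intersection lies outside the first quadrant.
broccoli + carrots with both tight: 2.751 servings and 3.799 servings → $3.83.
broccoli + sweet potato with both tight: 2.416 servings and 1.904 servings → $2.64.
orange + carrots with both tight: 3.904 servings and 2.009 servings → $3.15.
orange + sweet potato with both tight: 3.637 servings and 1.068 servings → $2.53.
carrots + sweet potato: the both-tight solution has a negative serving — not a feasible corner.
The minimum over all feasible corners is $2.53.

$2.53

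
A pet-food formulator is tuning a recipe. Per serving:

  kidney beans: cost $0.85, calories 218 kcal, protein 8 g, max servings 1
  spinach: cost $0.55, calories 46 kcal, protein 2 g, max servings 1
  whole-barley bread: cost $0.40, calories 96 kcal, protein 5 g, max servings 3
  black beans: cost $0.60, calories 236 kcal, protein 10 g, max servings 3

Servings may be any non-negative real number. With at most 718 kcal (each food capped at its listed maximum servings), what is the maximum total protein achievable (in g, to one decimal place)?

Protein per kcal: whole-barley bread 0.05208, spinach 0.04348, black beans 0.04237, kidney beans 0.0367.
Take 3 servings of whole-barley bread: uses 288 kcal, +15.0 g protein (running total 15.0 g).
Take 1 serving of spinach: uses 46 kcal, +2.0 g protein (running total 17.0 g).
Take 1.627 servings of black beans: uses 384 kcal, +16.3 g protein (running total 33.3 g).
Filling greedily by protein-per-kcal is optimal for one linear limit, giving 33.3 g.

33.3 g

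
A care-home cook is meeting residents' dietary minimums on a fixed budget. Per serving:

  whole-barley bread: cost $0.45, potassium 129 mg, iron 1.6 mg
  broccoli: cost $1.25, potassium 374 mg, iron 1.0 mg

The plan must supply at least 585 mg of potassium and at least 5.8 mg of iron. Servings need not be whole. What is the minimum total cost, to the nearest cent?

$2.02

An LP optimum is at a vertex; with two nutrient constraints at most two foods are used. Check each candidate.
whole-barley bread only: max(585/129, 5.8/1.6) = 4.535 servings → $2.04.
broccoli only: max(585/374, 5.8/1.0) = 5.8 servings → $7.25.
whole-barley bread + broccoli with both tight: 3.375 servings and 0.4001 servings → $2.02.
So the least-cost plan costs $2.02.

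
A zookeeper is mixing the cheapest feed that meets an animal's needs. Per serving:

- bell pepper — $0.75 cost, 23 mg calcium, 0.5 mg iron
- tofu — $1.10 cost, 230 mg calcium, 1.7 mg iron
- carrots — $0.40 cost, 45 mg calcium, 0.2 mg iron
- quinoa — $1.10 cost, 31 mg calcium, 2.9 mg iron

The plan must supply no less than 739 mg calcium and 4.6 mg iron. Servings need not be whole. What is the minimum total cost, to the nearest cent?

$3.53

At the optimum either one food covers both requirements or two foods hit both targets exactly; no other combination can be cheaper.
bell pepper only: max(739/23, 4.6/0.5) = 32.13 servings → $24.10.
tofu only: max(739/230, 4.6/1.7) = 3.213 servings → $3.53.
carrots only: max(739/45, 4.6/0.2) = 23 servings → $9.20.
quinoa only: max(739/31, 4.6/2.9) = 23.84 servings → $26.22.
bell pepper + tofu with both targets exact would need a negative amount; discard.
bell pepper + carrots with both tight: 3.307 servings and 14.73 servings → $8.37.
bell pepper + quinoa with both targets exact would need a negative amount; discard.
tofu + carrots with both tight: 1.941 servings and 6.502 servings → $4.74.
tofu + quinoa: intersection lies outside the first quadrant.
carrots + quinoa with both tight: 16.09 servings and 0.4763 servings → $6.96.
So the least-cost plan costs $3.53.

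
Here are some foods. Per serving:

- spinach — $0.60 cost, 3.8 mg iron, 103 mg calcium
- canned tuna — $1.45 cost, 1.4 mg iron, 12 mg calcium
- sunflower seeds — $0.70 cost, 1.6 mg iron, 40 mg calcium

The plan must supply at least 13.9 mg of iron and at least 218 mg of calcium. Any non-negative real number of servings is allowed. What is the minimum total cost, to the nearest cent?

$2.19

With two linear requirements the optimum uses one or two foods; enumerate the corners.
spinach only: max(13.9/3.8, 218/103) = 3.658 servings → $2.19.
canned tuna only: max(13.9/1.4, 218/12) = 18.17 servings → $26.34.
sunflower seeds only: max(13.9/1.6, 218/40) = 8.688 servings → $6.08.
spinach + canned tuna with both tight: 1.404 servings and 6.119 servings → $9.71.
spinach + sunflower seeds with both targets exact would need a negative amount; discard.
canned tuna + sunflower seeds with both tight: 5.63 servings and 3.761 servings → $10.80.
Cheapest feasible corner: $2.19.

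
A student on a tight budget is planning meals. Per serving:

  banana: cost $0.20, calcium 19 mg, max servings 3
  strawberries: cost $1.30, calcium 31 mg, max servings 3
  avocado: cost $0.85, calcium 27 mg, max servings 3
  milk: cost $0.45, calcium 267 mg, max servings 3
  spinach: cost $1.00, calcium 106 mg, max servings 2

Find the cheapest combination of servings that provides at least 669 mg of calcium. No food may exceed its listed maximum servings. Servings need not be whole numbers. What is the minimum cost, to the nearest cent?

$1.13

Cost per mg of calcium: milk $0.0017, spinach $0.0094, banana $0.0105, avocado $0.0315, strawberries $0.0419.
Take 2.506 servings of milk: +669.0 mg calcium for $1.13 (total $1.13, still need 0.0 mg).
Greedy by cheapest-per-mg is optimal for a single linear constraint, so the minimum cost is $1.13.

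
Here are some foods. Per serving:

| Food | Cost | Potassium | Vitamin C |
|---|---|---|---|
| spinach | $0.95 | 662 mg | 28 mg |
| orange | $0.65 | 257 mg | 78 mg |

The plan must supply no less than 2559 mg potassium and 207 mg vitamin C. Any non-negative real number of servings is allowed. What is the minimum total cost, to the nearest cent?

$4.09

Two binding constraints pin down two serving amounts, so the optimal mix uses at most two foods. The candidates are each food alone (scaled to the tighter of potassium/vitamin C) and each pair with both constraints tight.
spinach only: max(2559/662, 207/28) = 7.393 servings → $7.02.
orange only: max(2559/257, 207/78) = 9.957 servings → $6.47.
spinach + orange with both tight: 3.294 servings and 1.471 servings → $4.09.
Cheapest feasible corner: $4.09.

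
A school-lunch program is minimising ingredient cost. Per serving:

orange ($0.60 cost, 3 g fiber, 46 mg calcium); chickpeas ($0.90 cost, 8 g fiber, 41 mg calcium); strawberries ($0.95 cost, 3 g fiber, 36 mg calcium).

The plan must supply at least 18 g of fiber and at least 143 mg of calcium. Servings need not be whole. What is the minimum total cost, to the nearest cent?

$2.46

orange only: max(18/3, 143/46) = 6 servings → $3.60.
chickpeas only: max(18/8, 143/41) = 3.488 servings → $3.14.
strawberries only: max(18/3, 143/36) = 6 servings → $5.70.
orange + chickpeas with both tight: 1.657 servings and 1.629 servings → $2.46.
orange + strawberries: the both-tight solution has a negative serving — not a feasible corner.
chickpeas + strawberries with both tight: 1.327 servings and 2.461 servings → $3.53.
Cheapest feasible corner: $2.46.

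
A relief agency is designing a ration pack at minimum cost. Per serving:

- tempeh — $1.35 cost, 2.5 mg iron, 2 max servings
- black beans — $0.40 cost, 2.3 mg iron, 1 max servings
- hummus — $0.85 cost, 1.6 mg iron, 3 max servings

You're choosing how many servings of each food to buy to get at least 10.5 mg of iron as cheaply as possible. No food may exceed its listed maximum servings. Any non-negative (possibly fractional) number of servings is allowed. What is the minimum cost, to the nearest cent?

Cost per mg of iron: black beans $0.1739, hummus $0.5312, tempeh $0.5400.
Take 1 serving of black beans: +2.3 mg iron for $0.40 (total $0.40, still need 8.2 mg).
Take 3 servings of hummus: +4.8 mg iron for $2.55 (total $2.95, still need 3.4 mg).
Take 1.36 servings of tempeh: +3.4 mg iron for $1.84 (total $4.79, still need 0.0 mg).
Filling from the cheapest source first is optimal under one linear minimum: $4.79.

$4.79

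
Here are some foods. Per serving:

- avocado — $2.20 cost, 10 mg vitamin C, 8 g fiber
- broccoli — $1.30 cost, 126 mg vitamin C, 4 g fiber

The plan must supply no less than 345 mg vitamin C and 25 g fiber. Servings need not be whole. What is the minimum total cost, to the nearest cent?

$7.39

With two linear requirements the optimum uses one or two foods; enumerate the corners.
avocado only: max(345/10, 25/8) = 34.5 servings → $75.90.
broccoli only: max(345/126, 25/4) = 6.25 servings → $8.12.
avocado + broccoli with both tight: 1.829 servings and 2.593 servings → $7.39.
The minimum over all feasible corners is $7.39.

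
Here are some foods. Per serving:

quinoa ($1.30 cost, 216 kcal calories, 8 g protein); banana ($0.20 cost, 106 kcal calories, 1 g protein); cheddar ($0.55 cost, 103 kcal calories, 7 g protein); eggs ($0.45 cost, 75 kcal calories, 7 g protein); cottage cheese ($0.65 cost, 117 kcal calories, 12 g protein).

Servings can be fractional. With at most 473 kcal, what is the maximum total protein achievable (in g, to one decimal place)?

48.5 g

Protein per kcal: cottage cheese 0.1026, eggs 0.09333, cheddar 0.06796, quinoa 0.03704, banana 0.009434.
With no serving limits, spend the whole calories allowance on cottage cheese: 473 kcal / 117 kcal × 12 g = 48.5 g.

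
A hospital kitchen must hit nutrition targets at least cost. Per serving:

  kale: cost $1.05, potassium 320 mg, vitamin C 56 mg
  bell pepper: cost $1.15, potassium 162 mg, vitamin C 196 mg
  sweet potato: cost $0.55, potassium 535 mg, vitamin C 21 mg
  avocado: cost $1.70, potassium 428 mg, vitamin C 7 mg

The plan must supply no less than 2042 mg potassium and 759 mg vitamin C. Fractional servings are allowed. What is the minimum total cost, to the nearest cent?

$5.62

Compare the cost at each extreme point of the feasible region.
kale only: max(2042/320, 759/56) = 13.55 servings → $14.23.
bell pepper only: max(2042/162, 759/196) = 12.6 servings → $14.50.
sweet potato only: max(2042/535, 759/21) = 36.14 servings → $19.88.
avocado only: max(2042/428, 759/7) = 108.4 servings → $184.33.
kale + bell pepper with both tight: 5.168 servings and 2.396 servings → $8.18.
kale + sweet potato with both targets exact would need a negative amount; discard.
kale + avocado with both targets exact would need a negative amount; discard.
bell pepper + sweet potato with both tight: 3.58 servings and 2.733 servings → $5.62.
bell pepper + avocado with both tight: 3.753 servings and 3.351 servings → $10.01.
sweet potato + avocado: intersection lies outside the first quadrant.
The minimum over all feasible corners is $5.62.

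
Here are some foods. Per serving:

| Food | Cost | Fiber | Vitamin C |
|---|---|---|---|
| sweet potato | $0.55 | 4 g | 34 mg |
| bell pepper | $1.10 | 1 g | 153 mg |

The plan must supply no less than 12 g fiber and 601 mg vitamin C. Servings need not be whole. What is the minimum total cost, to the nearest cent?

Check every corner: each single food scaled to meet both minima, and each pair solved so both constraints bind.
sweet potato only: max(12/4, 601/34) = 17.68 servings → $9.72.
bell pepper only: max(12/1, 601/153) = 12 servings → $13.20.
sweet potato + bell pepper with both tight: 2.137 servings and 3.453 servings → $4.97.
The minimum over all feasible corners is $4.97.

$4.97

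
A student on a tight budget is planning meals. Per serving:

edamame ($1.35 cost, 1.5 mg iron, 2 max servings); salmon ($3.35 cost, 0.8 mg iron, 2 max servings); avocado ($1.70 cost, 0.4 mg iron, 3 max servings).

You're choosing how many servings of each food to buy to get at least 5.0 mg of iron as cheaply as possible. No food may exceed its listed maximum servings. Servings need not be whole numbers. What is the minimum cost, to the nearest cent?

$11.10

Cost per mg of iron: edamame $0.9000, salmon $4.1875, avocado $4.2500.
Take 2 servings of edamame: +3.0 mg iron for $2.70 (total $2.70, still need 2.0 mg).
Take 2 servings of salmon: +1.6 mg iron for $6.70 (total $9.40, still need 0.4 mg).
Take 1 serving of avocado: +0.4 mg iron for $1.70 (total $11.10, still need 0.0 mg).
Filling from the cheapest source first is optimal under one linear minimum: $11.10.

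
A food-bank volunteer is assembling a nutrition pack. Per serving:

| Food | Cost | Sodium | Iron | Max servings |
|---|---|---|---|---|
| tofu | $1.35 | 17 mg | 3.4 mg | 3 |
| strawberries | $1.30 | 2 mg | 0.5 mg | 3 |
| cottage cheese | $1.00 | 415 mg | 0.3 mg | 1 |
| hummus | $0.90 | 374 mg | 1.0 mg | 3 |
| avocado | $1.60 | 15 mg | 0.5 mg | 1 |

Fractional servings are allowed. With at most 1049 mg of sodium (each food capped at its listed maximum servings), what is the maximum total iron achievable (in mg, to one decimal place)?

14.8 mg

Iron per mg sodium: strawberries 0.25, tofu 0.2, avocado 0.03333, hummus 0.002674, cottage cheese 0.0007229.
Take 3 servings of strawberries: uses 6 mg sodium, +1.5 mg iron (running total 1.5 mg).
Take 3 servings of tofu: uses 51 mg sodium, +10.2 mg iron (running total 11.7 mg).
Take 1 serving of avocado: uses 15 mg sodium, +0.5 mg iron (running total 12.2 mg).
Take 2.612 servings of hummus: uses 977 mg sodium, +2.6 mg iron (running total 14.8 mg).
Filling greedily by iron-per-mg sodium is optimal for one linear limit, giving 14.8 mg.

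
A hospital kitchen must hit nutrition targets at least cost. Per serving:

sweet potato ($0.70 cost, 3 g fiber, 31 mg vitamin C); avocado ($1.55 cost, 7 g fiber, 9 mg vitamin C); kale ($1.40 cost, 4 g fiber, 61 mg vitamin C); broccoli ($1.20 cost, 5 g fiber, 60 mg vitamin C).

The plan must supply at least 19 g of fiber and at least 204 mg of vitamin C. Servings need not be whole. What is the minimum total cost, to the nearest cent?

This is a tiny linear program; its minimum lies at a vertex of the feasible set. List the vertices and price them.
sweet potato only: max(19/3, 204/31) = 6.581 servings → $4.61.
avocado only: max(19/7, 204/9) = 22.67 servings → $35.13.
kale only: max(19/4, 204/61) = 4.75 servings → $6.65.
broccoli only: max(19/5, 204/60) = 3.8 servings → $4.56.
sweet potato + avocado with both targets exact would need a negative amount; discard.
sweet potato + kale with both tight: 5.814 servings and 0.3898 servings → $4.62.
sweet potato + broccoli with both tight: 4.8 servings and 0.92 servings → $4.46.
avocado + kale with both tight: 0.8772 servings and 3.215 servings → $5.86.
avocado + broccoli with both tight: 0.32 servings and 3.352 servings → $4.52.
kale + broccoli: intersection lies outside the first quadrant.
The minimum over all feasible corners is $4.46.

$4.46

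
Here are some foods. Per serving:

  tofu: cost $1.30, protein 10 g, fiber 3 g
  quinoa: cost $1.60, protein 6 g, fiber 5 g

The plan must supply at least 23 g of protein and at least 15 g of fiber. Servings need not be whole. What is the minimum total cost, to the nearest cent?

$5.07

Compare the cost at each extreme point of the feasible region.
tofu only: max(23/10, 15/3) = 5 servings → $6.50.
quinoa only: max(23/6, 15/5) = 3.833 servings → $6.13.
tofu + quinoa with both tight: 0.7812 servings and 2.531 servings → $5.07.
The minimum over all feasible corners is $5.07.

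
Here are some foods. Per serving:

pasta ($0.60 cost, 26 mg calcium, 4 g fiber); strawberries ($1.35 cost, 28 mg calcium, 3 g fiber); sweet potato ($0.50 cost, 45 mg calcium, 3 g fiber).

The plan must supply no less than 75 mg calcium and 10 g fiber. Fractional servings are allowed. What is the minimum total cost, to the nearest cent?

This is a tiny linear program; its minimum lies at a vertex of the feasible set. List the vertices and price them.
pasta only: max(75/26, 10/4) = 2.885 servings → $1.73.
strawberries only: max(75/28, 10/3) = 3.333 servings → $4.50.
sweet potato only: max(75/45, 10/3) = 3.333 servings → $1.67.
pasta + strawberries with both tight: 1.618 servings and 1.176 servings → $2.56.
pasta + sweet potato with both tight: 2.206 servings and 0.3922 servings → $1.52.
strawberries + sweet potato: the both-tight solution has a negative serving — not a feasible corner.
Cheapest feasible corner: $1.52.

$1.52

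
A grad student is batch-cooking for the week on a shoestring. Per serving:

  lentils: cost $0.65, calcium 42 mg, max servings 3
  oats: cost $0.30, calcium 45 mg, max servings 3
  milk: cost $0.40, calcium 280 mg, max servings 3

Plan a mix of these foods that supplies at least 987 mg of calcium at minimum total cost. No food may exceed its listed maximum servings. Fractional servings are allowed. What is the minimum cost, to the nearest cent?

Cost per mg of calcium: milk $0.0014, oats $0.0067, lentils $0.0155.
Take 3 servings of milk: +840.0 mg calcium for $1.20 (total $1.20, still need 147.0 mg).
Take 3 servings of oats: +135.0 mg calcium for $0.90 (total $2.10, still need 12.0 mg).
Take 0.2857 servings of lentils: +12.0 mg calcium for $0.19 (total $2.29, still need 0.0 mg).
Greedy by cheapest-per-mg is optimal for a single linear constraint, so the minimum cost is $2.29.

$2.29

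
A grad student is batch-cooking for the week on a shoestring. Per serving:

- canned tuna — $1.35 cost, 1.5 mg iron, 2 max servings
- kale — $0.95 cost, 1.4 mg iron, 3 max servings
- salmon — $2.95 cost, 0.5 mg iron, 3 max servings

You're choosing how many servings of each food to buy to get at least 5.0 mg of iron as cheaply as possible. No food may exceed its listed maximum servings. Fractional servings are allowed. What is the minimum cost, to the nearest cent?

Cost per mg of iron: kale $0.6786, canned tuna $0.9000, salmon $5.9000.
Take 3 servings of kale: +4.2 mg iron for $2.85 (total $2.85, still need 0.8 mg).
Take 0.5333 servings of canned tuna: +0.8 mg iron for $0.72 (total $3.57, still need 0.0 mg).
Filling from the cheapest source first is optimal under one linear minimum: $3.57.

$3.57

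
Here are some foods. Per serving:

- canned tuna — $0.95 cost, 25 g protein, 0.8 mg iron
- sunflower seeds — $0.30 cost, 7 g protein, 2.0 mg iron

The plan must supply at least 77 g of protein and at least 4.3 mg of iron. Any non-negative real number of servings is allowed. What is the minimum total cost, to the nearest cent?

Two binding constraints pin down two serving amounts, so the optimal mix uses at most two foods. The candidates are each food alone (scaled to the tighter of protein/iron) and each pair with both constraints tight.
canned tuna only: max(77/25, 4.3/0.8) = 5.375 servings → $5.11.
sunflower seeds only: max(77/7, 4.3/2.0) = 11 servings → $3.30.
canned tuna + sunflower seeds with both tight: 2.791 servings and 1.034 servings → $2.96.
Cheapest feasible corner: $2.96.

$2.96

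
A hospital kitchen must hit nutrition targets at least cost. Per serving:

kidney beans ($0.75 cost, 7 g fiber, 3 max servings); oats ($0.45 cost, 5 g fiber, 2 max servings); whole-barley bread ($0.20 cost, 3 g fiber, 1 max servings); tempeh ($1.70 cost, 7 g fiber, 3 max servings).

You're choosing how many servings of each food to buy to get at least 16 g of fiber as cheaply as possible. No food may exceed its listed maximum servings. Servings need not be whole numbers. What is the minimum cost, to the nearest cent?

$1.42

Cost per g of fiber: whole-barley bread $0.0667, oats $0.0900, kidney beans $0.1071, tempeh $0.2429.
Take 1 serving of whole-barley bread: +3.0 g fiber for $0.20 (total $0.20, still need 13.0 g).
Take 2 servings of oats: +10.0 g fiber for $0.90 (total $1.10, still need 3.0 g).
Take 0.4286 servings of kidney beans: +3.0 g fiber for $0.32 (total $1.42, still need 0.0 g).
Greedy by cheapest-per-g is optimal for a single linear constraint, so the minimum cost is $1.42.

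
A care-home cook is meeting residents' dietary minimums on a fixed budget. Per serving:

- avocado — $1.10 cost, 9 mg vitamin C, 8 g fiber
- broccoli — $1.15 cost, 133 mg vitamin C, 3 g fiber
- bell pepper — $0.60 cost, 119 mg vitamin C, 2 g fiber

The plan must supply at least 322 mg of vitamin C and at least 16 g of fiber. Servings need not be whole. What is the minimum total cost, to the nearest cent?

$3.05

avocado only: max(322/9, 16/8) = 35.78 servings → $39.36.
broccoli only: max(322/133, 16/3) = 5.333 servings → $6.13.
bell pepper only: max(322/119, 16/2) = 8 servings → $4.80.
avocado + broccoli with both tight: 1.121 servings and 2.345 servings → $3.93.
avocado + bell pepper with both tight: 1.349 servings and 2.604 servings → $3.05.
broccoli + bell pepper: the both-tight solution has a negative serving — not a feasible corner.
The minimum over all feasible corners is $3.05.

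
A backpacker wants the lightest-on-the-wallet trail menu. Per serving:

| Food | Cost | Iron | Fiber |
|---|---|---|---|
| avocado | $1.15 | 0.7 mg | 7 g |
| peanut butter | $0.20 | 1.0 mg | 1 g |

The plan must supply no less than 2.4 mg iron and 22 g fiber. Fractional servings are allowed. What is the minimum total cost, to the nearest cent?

$3.62

This is a tiny linear program; its minimum lies at a vertex of the feasible set. List the vertices and price them.
avocado only: max(2.4/0.7, 22/7) = 3.429 servings → $3.94.
peanut butter only: max(2.4/1.0, 22/1) = 22 servings → $4.40.
avocado + peanut butter with both tight: 3.111 servings and 0.2222 servings → $3.62.
The minimum over all feasible corners is $3.62.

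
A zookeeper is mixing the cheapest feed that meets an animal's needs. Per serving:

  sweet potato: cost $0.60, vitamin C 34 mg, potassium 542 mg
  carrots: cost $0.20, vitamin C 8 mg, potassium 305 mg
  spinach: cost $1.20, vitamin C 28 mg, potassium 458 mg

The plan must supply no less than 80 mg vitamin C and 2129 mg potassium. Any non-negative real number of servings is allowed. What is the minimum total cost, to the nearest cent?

$1.69

sweet potato only: max(80/34, 2129/542) = 3.928 servings → $2.36.
carrots only: max(80/8, 2129/305) = 10 servings → $2.00.
spinach only: max(80/28, 2129/458) = 4.648 servings → $5.58.
sweet potato + carrots with both tight: 1.221 servings and 4.81 servings → $1.69.
sweet potato + spinach with both targets exact would need a negative amount; discard.
carrots + spinach with both tight: 4.711 servings and 1.511 servings → $2.76.
The minimum over all feasible corners is $1.69.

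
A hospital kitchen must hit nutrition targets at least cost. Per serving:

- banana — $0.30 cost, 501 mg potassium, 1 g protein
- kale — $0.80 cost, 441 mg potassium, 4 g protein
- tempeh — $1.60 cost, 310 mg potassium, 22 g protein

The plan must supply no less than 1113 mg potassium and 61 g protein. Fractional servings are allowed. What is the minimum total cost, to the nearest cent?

Minimising a linear cost over {potassium ≥ 1113, protein ≥ 61, servings ≥ 0} — the optimum is at a vertex, using one or two foods.
banana only: max(1113/501, 61/1) = 61 servings → $18.30.
kale only: max(1113/441, 61/4) = 15.25 servings → $12.20.
tempeh only: max(1113/310, 61/22) = 3.59 servings → $5.74.
banana + kale: intersection lies outside the first quadrant.
banana + tempeh with both tight: 0.5205 servings and 2.749 servings → $4.55.
kale + tempeh with both tight: 0.6589 servings and 2.653 servings → $4.77.
The minimum over all feasible corners is $4.55.

$4.55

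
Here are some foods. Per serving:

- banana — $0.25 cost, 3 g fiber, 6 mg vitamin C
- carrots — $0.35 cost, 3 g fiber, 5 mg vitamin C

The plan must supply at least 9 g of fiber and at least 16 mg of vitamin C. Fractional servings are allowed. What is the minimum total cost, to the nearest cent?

With two linear requirements the optimum uses one or two foods; enumerate the corners.
banana only: max(9/3, 16/6) = 3 servings → $0.75.
carrots only: max(9/3, 16/5) = 3.2 servings → $1.12.
banana + carrots with both tight: 1 serving and 2 servings → $0.95.
The minimum over all feasible corners is $0.75.

$0.75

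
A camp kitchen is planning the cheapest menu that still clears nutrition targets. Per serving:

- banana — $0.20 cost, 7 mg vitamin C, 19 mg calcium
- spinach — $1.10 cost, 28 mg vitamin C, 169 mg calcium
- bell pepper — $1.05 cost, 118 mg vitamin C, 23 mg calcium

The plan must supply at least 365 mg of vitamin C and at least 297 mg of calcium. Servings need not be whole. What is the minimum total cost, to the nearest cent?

The cheapest plan sits at a corner of the feasible region — with two constraints it uses at most two foods.
banana only: max(365/7, 297/19) = 52.14 servings → $10.43.
spinach only: max(365/28, 297/169) = 13.04 servings → $14.34.
bell pepper only: max(365/118, 297/23) = 12.91 servings → $13.56.
banana + spinach: the both-tight solution has a negative serving — not a feasible corner.
banana + bell pepper with both tight: 12.81 servings and 2.333 servings → $5.01.
spinach + bell pepper with both tight: 1.381 servings and 2.766 servings → $4.42.
So the least-cost plan costs $4.42.

$4.42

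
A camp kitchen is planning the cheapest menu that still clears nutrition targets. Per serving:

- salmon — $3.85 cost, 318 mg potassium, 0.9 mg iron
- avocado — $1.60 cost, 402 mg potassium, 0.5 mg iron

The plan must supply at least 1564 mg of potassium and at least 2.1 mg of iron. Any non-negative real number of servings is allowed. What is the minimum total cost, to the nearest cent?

$6.72

A basic optimal solution has at most two foods positive. Try each food alone and each pair with both targets met exactly.
salmon only: max(1564/318, 2.1/0.9) = 4.918 servings → $18.94.
avocado only: max(1564/402, 2.1/0.5) = 4.2 servings → $6.72.
salmon + avocado with both tight: 0.3067 servings and 3.648 servings → $7.02.
Cheapest feasible corner: $6.72.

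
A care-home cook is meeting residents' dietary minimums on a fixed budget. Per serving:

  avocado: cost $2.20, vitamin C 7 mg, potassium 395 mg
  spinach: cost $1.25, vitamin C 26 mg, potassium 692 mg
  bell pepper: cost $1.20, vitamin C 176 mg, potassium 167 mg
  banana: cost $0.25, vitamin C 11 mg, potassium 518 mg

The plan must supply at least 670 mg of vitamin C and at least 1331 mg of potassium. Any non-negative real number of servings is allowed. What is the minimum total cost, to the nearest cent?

$4.81

avocado only: max(670/7, 1331/395) = 95.71 servings → $210.57.
spinach only: max(670/26, 1331/692) = 25.77 servings → $32.21.
bell pepper only: max(670/176, 1331/167) = 7.97 servings → $9.56.
banana only: max(670/11, 1331/518) = 60.91 servings → $15.23.
avocado + spinach: the both-tight solution has a negative serving — not a feasible corner.
avocado + bell pepper with both tight: 1.79 servings and 3.736 servings → $8.42.
avocado + banana: intersection lies outside the first quadrant.
spinach + bell pepper with both tight: 1.042 servings and 3.653 servings → $5.69.
spinach + banana with both targets exact would need a negative amount; discard.
bell pepper + banana with both tight: 3.721 servings and 1.37 servings → $4.81.
So the least-cost plan costs $4.81.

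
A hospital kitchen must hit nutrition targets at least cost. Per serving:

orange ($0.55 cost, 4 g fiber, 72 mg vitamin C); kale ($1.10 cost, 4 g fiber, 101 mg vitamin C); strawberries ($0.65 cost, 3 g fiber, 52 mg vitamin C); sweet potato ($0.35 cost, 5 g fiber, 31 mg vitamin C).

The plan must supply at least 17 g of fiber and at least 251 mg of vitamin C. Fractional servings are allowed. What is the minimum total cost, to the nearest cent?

$2.02

Check every corner: each single food scaled to meet both minima, and each pair solved so both constraints bind.
orange only: max(17/4, 251/72) = 4.25 servings → $2.34.
kale only: max(17/4, 251/101) = 4.25 servings → $4.67.
strawberries only: max(17/3, 251/52) = 5.667 servings → $3.68.
sweet potato only: max(17/5, 251/31) = 8.097 servings → $2.83.
orange + kale: intersection lies outside the first quadrant.
orange + strawberries: intersection lies outside the first quadrant.
orange + sweet potato with both tight: 3.085 servings and 0.9322 servings → $2.02.
kale + strawberries: intersection lies outside the first quadrant.
kale + sweet potato with both tight: 1.911 servings and 1.871 servings → $2.76.
strawberries + sweet potato with both tight: 4.359 servings and 0.7844 servings → $3.11.
So the least-cost plan costs $2.02.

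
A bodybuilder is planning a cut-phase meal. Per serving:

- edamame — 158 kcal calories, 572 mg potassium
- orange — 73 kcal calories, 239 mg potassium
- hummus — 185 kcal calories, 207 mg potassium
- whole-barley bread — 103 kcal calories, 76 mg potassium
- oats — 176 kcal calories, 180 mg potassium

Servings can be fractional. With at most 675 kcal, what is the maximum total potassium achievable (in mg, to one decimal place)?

Potassium per kcal: edamame 3.62, orange 3.274, hummus 1.119, oats 1.023, whole-barley bread 0.7379.
With no serving limits, spend the whole calories allowance on edamame: 675 kcal / 158 kcal × 572 mg = 2443.7 mg.

2443.7 mg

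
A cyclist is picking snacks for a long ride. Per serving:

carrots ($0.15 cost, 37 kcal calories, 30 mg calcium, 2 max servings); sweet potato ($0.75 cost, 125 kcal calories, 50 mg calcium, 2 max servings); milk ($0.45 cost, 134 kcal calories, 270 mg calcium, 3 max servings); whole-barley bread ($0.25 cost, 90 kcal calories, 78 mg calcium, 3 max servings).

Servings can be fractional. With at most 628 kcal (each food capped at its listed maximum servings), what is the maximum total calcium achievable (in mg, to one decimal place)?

1005.9 mg

Calcium per kcal: milk 2.015, whole-barley bread 0.8667, carrots 0.8108, sweet potato 0.4.
Take 3 servings of milk: uses 402 kcal, +810.0 mg calcium (running total 810.0 mg).
Take 2.511 servings of whole-barley bread: uses 226 kcal, +195.9 mg calcium (running total 1005.9 mg).
Greedy by best ratio exhausts the calories allowance optimally: 1005.9 mg.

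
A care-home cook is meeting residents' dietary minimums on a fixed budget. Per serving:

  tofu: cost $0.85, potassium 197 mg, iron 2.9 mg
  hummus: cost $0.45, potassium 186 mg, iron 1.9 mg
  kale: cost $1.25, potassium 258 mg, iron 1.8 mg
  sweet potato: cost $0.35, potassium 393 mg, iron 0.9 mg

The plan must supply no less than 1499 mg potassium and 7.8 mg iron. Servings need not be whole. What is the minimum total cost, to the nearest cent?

This is a tiny linear program; its minimum lies at a vertex of the feasible set. List the vertices and price them.
tofu only: max(1499/197, 7.8/2.9) = 7.609 servings → $6.47.
hummus only: max(1499/186, 7.8/1.9) = 8.059 servings → $3.63.
kale only: max(1499/258, 7.8/1.8) = 5.81 servings → $7.26.
sweet potato only: max(1499/393, 7.8/0.9) = 8.667 servings → $3.03.
tofu + hummus: the both-tight solution has a negative serving — not a feasible corner.
tofu + kale: intersection lies outside the first quadrant.
tofu + sweet potato with both tight: 1.783 servings and 2.92 servings → $2.54.
hummus + kale: the both-tight solution has a negative serving — not a feasible corner.
hummus + sweet potato with both tight: 2.963 servings and 2.412 servings → $2.18.
kale + sweet potato with both tight: 3.612 servings and 1.443 servings → $5.02.
So the least-cost plan costs $2.18.

$2.18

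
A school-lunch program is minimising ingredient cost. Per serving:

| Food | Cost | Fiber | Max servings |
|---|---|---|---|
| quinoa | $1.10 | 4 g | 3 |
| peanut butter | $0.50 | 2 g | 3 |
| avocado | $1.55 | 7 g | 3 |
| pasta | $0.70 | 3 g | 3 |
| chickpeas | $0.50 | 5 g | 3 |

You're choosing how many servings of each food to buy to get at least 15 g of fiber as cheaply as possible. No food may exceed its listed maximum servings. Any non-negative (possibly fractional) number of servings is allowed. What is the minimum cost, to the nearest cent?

$1.50

Cost per g of fiber: chickpeas $0.1000, avocado $0.2214, pasta $0.2333, peanut butter $0.2500, quinoa $0.2750.
Take 3 servings of chickpeas: +15.0 g fiber for $1.50 (total $1.50, still need 0.0 g).
Greedy by cheapest-per-g is optimal for a single linear constraint, so the minimum cost is $1.50.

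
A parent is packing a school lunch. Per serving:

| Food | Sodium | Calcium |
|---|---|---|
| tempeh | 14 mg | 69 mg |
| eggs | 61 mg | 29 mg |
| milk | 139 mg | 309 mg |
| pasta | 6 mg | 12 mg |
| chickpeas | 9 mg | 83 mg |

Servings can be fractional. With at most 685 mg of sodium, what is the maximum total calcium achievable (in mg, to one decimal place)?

Calcium per mg sodium: chickpeas 9.222, tempeh 4.929, milk 2.223, pasta 2, eggs 0.4754.
With no serving limits, spend the whole sodium allowance on chickpeas: 685 mg / 9 mg × 83 mg = 6317.2 mg.

6317.2 mg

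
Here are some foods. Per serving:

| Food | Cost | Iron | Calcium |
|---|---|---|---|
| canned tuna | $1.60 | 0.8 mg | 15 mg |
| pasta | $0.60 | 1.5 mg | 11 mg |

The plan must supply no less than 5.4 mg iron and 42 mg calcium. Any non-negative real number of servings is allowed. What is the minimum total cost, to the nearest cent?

With two linear requirements the optimum uses one or two foods; enumerate the corners.
canned tuna only: max(5.4/0.8, 42/15) = 6.75 servings → $10.80.
pasta only: max(5.4/1.5, 42/11) = 3.818 servings → $2.29.
canned tuna + pasta with both tight: 0.2628 servings and 3.46 servings → $2.50.
So the least-cost plan costs $2.29.

$2.29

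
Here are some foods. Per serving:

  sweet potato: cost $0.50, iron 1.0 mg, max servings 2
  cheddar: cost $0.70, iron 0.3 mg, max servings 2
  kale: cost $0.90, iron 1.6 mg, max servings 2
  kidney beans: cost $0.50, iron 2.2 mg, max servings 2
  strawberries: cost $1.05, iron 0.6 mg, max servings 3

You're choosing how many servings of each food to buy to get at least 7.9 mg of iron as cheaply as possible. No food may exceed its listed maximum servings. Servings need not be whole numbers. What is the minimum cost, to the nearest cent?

Cost per mg of iron: kidney beans $0.2273, sweet potato $0.5000, kale $0.5625, strawberries $1.7500, cheddar $2.3333.
Take 2 servings of kidney beans: +4.4 mg iron for $1.00 (total $1.00, still need 3.5 mg).
Take 2 servings of sweet potato: +2.0 mg iron for $1.00 (total $2.00, still need 1.5 mg).
Take 0.9375 servings of kale: +1.5 mg iron for $0.84 (total $2.84, still need 0.0 mg).
Greedy by cheapest-per-mg is optimal for a single linear constraint, so the minimum cost is $2.84.

$2.84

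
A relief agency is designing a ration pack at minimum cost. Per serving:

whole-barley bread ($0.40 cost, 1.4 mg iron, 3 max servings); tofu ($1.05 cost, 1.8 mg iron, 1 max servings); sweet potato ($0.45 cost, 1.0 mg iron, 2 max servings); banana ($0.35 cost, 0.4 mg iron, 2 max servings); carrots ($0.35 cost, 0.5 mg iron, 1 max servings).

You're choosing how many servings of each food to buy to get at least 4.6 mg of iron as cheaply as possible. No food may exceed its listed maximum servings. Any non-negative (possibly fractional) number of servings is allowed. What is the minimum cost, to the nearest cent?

$1.38

Cost per mg of iron: whole-barley bread $0.2857, sweet potato $0.4500, tofu $0.5833, carrots $0.7000, banana $0.8750.
Take 3 servings of whole-barley bread: +4.2 mg iron for $1.20 (total $1.20, still need 0.4 mg).
Take 0.4 servings of sweet potato: +0.4 mg iron for $0.18 (total $1.38, still need 0.0 mg).
Filling from the cheapest source first is optimal under one linear minimum: $1.38.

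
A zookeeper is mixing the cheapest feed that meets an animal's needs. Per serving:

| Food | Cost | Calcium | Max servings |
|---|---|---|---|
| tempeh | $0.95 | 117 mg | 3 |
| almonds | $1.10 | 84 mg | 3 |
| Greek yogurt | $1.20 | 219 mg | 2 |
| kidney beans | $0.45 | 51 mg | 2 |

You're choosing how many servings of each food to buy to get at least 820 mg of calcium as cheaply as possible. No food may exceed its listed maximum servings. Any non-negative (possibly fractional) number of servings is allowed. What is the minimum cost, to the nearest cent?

Cost per mg of calcium: Greek yogurt $0.0055, tempeh $0.0081, kidney beans $0.0088, almonds $0.0131.
Take 2 servings of Greek yogurt: +438.0 mg calcium for $2.40 (total $2.40, still need 382.0 mg).
Take 3 servings of tempeh: +351.0 mg calcium for $2.85 (total $5.25, still need 31.0 mg).
Take 0.6078 servings of kidney beans: +31.0 mg calcium for $0.27 (total $5.52, still need 0.0 mg).
Filling from the cheapest source first is optimal under one linear minimum: $5.52.

$5.52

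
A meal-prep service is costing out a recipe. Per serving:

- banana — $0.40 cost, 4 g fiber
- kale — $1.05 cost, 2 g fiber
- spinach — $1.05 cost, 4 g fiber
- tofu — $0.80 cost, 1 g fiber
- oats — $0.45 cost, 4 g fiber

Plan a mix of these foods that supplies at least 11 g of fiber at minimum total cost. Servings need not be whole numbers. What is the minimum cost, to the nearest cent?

$1.10

Cost per g of fiber: banana $0.1000, oats $0.1125, spinach $0.2625, kale $0.5250, tofu $0.8000.
With no serving limits, use only banana: 11 g / 4 g = 2.75 servings × $0.40 = $1.10.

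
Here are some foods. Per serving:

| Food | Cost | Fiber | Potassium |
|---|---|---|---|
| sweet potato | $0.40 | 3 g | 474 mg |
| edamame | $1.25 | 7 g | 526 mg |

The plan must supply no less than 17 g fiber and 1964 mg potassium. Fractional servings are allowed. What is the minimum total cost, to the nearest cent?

sweet potato only: max(17/3, 1964/474) = 5.667 servings → $2.27.
edamame only: max(17/7, 1964/526) = 3.734 servings → $4.67.
sweet potato + edamame with both tight: 2.762 servings and 1.245 servings → $2.66.
Cheapest feasible corner: $2.27.

$2.27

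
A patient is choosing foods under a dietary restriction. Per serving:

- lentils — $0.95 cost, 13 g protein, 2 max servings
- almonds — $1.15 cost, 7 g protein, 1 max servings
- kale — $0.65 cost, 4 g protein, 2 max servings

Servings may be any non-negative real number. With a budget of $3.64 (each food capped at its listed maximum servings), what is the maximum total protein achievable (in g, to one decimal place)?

Protein per dollar: lentils 13.68, kale 6.154, almonds 6.087.
Take 2 servings of lentils: spends $1.90, +26.0 g protein (running total 26.0 g).
Take 2 servings of kale: spends $1.30, +8.0 g protein (running total 34.0 g).
Take 0.3826 servings of almonds: spends $0.44, +2.7 g protein (running total 36.7 g).
Greedy by best ratio exhausts the cost allowance optimally: 36.7 g.

36.7 g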